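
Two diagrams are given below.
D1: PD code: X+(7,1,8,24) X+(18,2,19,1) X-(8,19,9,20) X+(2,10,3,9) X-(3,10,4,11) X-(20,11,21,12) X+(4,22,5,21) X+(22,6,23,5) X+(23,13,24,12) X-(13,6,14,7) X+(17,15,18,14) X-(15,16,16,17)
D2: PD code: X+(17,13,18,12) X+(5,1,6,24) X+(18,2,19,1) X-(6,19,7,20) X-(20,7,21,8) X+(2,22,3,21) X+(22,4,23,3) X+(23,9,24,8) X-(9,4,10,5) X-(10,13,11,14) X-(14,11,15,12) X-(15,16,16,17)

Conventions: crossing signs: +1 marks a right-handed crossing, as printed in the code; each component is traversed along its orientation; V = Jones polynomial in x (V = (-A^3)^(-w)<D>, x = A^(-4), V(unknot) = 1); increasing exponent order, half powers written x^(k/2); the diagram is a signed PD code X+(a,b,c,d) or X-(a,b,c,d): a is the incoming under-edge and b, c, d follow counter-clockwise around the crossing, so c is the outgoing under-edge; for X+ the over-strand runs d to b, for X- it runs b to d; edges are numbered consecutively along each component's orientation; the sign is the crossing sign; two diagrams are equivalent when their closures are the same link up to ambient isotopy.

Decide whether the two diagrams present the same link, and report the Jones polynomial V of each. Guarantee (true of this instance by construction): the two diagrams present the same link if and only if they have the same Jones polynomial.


equivalent: yes
V(D1) = -x^-1 + 2 - x + 2x^2 - x^3 + x^4 - x^5  (w +2, c 12, <D> = -A^-14 + A^-10 - A^-6 + 2A^-2 - A^2 + 2A^6 - A^10)
V(D2) = -x^-1 + 2 - x + 2x^2 - x^3 + x^4 - x^5  (w 0, c 12, <D> = -A^-20 + A^-16 - A^-12 + 2A^-8 - A^-4 + 2 - A^4)
why: from 12 to 12 crossings by R-moves: one link, two diagrams


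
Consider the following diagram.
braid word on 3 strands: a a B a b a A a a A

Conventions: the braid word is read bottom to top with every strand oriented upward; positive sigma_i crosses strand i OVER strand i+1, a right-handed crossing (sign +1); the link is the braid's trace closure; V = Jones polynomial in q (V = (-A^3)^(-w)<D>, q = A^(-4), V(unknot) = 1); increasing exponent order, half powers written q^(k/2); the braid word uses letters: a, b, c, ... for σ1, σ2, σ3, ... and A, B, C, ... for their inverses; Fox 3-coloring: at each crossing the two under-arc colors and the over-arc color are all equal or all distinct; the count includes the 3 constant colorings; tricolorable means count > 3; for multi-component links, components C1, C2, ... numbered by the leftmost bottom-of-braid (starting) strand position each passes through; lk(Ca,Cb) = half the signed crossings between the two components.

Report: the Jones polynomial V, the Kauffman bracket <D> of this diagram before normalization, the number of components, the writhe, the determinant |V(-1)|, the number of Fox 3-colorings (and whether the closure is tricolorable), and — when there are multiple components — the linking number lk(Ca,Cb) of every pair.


V(q) = q + q^3 - q^4
bracket: -A^-4 + 1 + A^8, w = +4
1 component, writhe +4, over 10 crossings
det 3, colorings 9 of 3^10 — tricolorable
observation: the word shrinks to σ1 σ1 σ2⁻¹ σ1 σ2 σ1 after cancelling


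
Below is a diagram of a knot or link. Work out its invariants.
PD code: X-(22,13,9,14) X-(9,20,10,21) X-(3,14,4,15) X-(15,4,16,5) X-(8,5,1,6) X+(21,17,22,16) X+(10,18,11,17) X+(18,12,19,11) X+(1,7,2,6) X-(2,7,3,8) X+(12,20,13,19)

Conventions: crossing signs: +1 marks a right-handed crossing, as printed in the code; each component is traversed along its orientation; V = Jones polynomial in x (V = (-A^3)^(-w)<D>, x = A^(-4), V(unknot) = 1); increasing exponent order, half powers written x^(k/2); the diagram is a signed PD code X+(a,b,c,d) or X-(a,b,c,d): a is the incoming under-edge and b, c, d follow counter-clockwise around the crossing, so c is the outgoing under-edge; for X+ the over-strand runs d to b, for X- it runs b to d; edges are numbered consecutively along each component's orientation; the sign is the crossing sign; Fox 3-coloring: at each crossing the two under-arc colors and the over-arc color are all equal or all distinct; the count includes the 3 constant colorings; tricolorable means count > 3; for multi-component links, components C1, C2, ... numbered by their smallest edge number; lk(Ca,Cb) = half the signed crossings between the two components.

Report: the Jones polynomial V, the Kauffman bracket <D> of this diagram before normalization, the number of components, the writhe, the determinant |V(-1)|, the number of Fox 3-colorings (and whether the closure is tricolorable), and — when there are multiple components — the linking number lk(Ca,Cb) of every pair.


V = -x^(-3/2) - 2x^(1/2) + x^(3/2) - x^(5/2) + x^(7/2)
<D> = -A^-17 + A^-13 - A^-9 + 2A^-5 + A^3 (w = -1)
2 components over 11 crossings, w = -1
lk(C1,C2): -1
9 Fox colorings among 3^11, |V(-1)| = 6: tricolorable
why: the 1 component pair carries total linking -1


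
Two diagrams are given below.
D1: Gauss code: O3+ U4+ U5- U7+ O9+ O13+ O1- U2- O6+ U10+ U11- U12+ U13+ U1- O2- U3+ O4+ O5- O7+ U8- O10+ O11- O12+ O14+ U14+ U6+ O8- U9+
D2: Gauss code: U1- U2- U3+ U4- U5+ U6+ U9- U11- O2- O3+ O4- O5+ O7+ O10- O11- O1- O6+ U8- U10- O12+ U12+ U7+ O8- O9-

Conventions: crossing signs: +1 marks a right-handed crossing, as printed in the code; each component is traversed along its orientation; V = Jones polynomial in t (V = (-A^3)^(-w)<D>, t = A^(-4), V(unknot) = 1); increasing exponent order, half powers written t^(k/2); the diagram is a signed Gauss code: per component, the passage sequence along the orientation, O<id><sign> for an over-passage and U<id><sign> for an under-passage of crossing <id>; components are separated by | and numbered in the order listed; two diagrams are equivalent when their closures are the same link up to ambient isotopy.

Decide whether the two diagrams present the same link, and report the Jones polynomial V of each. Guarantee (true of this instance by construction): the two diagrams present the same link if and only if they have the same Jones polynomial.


equivalent: no
D1 (bracket -A^-12 + 2A^-8 - 3A^-4 + 4 - 3A^4 + 3A^8 - 2A^12 + A^16; 14 crossings at w = +4): V = t^-1 - 2 + 3t - 3t^2 + 4t^3 - 3t^4 + 2t^5 - t^6
V(D2) = 1  [12 crossings, <D> = A^-6, w = -2]
observation: 2 classes among 2 diagrams; unequal V(t) rules out equality


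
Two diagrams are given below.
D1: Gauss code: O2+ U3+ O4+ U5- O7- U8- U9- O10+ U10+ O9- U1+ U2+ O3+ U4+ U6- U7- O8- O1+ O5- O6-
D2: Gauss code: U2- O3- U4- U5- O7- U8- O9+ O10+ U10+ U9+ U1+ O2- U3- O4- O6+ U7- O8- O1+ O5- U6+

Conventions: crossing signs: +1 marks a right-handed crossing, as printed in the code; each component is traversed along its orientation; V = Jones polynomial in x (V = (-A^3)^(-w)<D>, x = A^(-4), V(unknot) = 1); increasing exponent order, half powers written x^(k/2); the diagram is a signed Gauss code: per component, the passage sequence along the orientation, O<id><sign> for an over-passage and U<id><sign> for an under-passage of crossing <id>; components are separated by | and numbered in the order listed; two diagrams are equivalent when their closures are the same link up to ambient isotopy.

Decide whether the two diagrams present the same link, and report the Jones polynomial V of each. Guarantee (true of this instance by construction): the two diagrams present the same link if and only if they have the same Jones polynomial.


same link: no
V(D1) = 1  [10 crossings, <D> = 1, w = 0]
D2 (bracket A^-2 - A^2 + 2A^6 - A^10 + A^14 - A^18; 10 crossings at w = -2): V = -x^-6 + x^-5 - x^-4 + 2x^-3 - x^-2 + x^-1
note: 2 values of V(x) split the 2 diagrams


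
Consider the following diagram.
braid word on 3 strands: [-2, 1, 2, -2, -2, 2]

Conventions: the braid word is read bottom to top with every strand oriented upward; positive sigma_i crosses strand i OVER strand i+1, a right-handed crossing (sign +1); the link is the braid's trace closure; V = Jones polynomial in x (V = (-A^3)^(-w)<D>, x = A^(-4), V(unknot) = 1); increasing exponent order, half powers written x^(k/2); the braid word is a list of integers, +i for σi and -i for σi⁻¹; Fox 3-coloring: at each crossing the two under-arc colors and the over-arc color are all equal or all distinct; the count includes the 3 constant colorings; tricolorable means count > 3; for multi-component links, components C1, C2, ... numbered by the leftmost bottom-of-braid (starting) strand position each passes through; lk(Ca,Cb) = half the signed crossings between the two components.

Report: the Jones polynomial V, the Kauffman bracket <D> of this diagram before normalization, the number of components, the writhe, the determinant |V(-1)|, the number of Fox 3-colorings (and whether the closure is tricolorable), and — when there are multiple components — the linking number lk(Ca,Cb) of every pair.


V(x) = 1
bracket: 1, w = 0
1 component, writhe 0, over 6 crossings
det 1, colorings 3 of 3^6 — not tricolorable
observation: w = 0 (over 6 crossings) is diagram-only; (-A^3)^(0) removes it from V


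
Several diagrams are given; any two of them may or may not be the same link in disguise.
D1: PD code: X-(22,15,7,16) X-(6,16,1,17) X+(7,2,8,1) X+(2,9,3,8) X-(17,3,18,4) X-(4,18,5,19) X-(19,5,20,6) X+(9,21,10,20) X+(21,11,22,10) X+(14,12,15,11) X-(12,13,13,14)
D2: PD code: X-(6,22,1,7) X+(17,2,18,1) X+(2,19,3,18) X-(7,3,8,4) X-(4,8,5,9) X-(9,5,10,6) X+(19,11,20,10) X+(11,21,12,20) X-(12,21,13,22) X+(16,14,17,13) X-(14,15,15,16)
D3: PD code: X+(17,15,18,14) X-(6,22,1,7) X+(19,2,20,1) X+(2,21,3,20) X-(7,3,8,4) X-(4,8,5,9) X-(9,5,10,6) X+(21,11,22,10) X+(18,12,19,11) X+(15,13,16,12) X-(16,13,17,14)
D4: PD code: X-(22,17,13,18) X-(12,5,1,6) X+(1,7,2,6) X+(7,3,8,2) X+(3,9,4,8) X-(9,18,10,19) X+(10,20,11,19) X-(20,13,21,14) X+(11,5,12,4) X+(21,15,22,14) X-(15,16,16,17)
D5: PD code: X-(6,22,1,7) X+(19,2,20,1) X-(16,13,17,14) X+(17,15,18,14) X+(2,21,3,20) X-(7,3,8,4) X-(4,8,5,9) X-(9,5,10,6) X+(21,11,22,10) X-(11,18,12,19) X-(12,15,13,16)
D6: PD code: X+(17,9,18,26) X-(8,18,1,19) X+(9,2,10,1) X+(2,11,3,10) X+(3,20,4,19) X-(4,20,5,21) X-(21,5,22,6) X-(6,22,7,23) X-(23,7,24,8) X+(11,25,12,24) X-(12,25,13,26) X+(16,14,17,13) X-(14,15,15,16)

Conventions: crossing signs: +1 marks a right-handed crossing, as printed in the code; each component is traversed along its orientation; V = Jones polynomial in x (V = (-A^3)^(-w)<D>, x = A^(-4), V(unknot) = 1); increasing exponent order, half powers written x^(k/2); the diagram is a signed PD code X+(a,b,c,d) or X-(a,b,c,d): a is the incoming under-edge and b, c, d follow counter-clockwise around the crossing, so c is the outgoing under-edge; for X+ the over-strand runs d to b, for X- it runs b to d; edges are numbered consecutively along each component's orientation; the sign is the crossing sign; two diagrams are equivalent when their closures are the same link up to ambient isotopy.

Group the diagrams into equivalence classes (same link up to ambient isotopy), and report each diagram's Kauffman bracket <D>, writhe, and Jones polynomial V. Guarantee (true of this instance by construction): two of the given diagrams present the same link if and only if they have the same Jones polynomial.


equivalence classes: {D1, D2, D3, D5, D6} | {D4}
D1 (bracket -A^-13 + 2A^-9 - 2A^-5 + 4A^-1 - 3A^3 + 3A^7 - 2A^11 + A^15; 11 crossings at w = -1): V = -x^(-9/2) + 2x^(-7/2) - 3x^(-5/2) + 3x^(-3/2) - 4x^(-1/2) + 2x^(1/2) - 2x^(3/2) + x^(5/2)
V(D2) = -x^(-9/2) + 2x^(-7/2) - 3x^(-5/2) + 3x^(-3/2) - 4x^(-1/2) + 2x^(1/2) - 2x^(3/2) + x^(5/2)  (w -1, c 11, <D> = -A^-13 + 2A^-9 - 2A^-5 + 4A^-1 - 3A^3 + 3A^7 - 2A^11 + A^15)
V(D3) = -x^(-9/2) + 2x^(-7/2) - 3x^(-5/2) + 3x^(-3/2) - 4x^(-1/2) + 2x^(1/2) - 2x^(3/2) + x^(5/2)  (w +1, c 11, <D> = -A^-7 + 2A^-3 - 2A + 4A^5 - 3A^9 + 3A^13 - 2A^17 + A^21)
D4 (bracket -A^-15 + A^-7 + A^-3 + A; 11 crossings at w = +1): V = -x^(1/2) - x^(3/2) - x^(5/2) + x^(9/2)
V(D5) = -x^(-9/2) + 2x^(-7/2) - 3x^(-5/2) + 3x^(-3/2) - 4x^(-1/2) + 2x^(1/2) - 2x^(3/2) + x^(5/2)  (w -3, c 11, <D> = -A^-19 + 2A^-15 - 2A^-11 + 4A^-7 - 3A^-3 + 3A - 2A^5 + A^9)
D6 (bracket -A^-13 + 2A^-9 - 2A^-5 + 4A^-1 - 3A^3 + 3A^7 - 2A^11 + A^15; 13 crossings at w = -1): V = -x^(-9/2) + 2x^(-7/2) - 3x^(-5/2) + 3x^(-3/2) - 4x^(-1/2) + 2x^(1/2) - 2x^(3/2) + x^(5/2)
key observation: 2 values of V(x) split the 6 diagrams


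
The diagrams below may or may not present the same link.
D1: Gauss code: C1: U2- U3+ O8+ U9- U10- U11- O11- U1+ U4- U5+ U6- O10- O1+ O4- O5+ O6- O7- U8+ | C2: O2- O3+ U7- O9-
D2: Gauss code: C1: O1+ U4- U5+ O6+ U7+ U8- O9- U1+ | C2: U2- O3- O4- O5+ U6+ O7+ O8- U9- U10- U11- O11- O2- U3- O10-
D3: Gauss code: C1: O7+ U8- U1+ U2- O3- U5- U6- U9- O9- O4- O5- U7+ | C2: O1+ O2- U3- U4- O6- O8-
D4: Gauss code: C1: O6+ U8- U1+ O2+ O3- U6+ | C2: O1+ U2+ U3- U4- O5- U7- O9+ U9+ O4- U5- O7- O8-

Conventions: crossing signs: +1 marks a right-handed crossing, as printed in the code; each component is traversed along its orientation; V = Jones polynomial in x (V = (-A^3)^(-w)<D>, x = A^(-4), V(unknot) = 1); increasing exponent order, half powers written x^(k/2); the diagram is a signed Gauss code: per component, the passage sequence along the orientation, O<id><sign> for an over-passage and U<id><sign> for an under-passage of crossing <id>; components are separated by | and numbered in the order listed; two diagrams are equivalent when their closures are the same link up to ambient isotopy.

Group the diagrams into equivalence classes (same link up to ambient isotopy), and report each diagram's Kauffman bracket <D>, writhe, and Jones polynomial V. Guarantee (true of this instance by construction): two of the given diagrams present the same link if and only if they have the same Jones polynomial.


equivalence classes: {D1} | {D2, D4} | {D3}
D1 (bracket A^-7 + A; 11 crossings at w = -3): V = -x^(-5/2) - x^(-1/2)
V(D2) = x^(-9/2) - x^(-5/2) - x^(-3/2) - x^(-1/2)  [11 crossings, <D> = A^-7 + A^-3 + A - A^9, w = -3]
V(D3) = -x^(-11/2) + x^(-9/2) - x^(-7/2) - x^(-3/2)  [9 crossings, <D> = A^-9 + A^-1 - A^3 + A^7, w = -5]
V(D4) = x^(-9/2) - x^(-5/2) - x^(-3/2) - x^(-1/2)  [9 crossings, <D> = A^-1 + A^3 + A^7 - A^15, w = -1]
key observation: 3 classes among 4 diagrams; unequal V(x) rules out equality


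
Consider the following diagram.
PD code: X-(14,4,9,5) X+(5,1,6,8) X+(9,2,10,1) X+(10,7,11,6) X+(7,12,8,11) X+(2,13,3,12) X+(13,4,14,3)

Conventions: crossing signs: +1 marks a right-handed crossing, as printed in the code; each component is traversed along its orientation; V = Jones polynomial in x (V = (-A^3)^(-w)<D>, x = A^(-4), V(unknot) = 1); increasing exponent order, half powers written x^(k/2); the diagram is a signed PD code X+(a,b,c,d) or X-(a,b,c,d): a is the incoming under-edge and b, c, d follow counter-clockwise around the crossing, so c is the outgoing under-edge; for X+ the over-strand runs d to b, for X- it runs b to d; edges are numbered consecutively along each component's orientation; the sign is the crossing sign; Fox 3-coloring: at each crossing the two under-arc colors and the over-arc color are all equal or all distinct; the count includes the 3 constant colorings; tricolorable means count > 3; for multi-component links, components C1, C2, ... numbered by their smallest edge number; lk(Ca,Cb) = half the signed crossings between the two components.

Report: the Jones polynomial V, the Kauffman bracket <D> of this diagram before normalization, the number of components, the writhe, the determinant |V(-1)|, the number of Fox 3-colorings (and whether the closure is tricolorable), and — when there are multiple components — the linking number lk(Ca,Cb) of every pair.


V = -x^(3/2) - x^(7/2) + x^(9/2) - x^(11/2)
<D> = A^-7 - A^-3 + A + A^9 (w = +5)
2 components over 7 crossings, w = +5
lk(C1,C2): +2
3 Fox colorings among 3^7, |V(-1)| = 4: not tricolorable
why: span 4 respects span(V) <= c + mu - 1 = 8 for this 2-component diagram


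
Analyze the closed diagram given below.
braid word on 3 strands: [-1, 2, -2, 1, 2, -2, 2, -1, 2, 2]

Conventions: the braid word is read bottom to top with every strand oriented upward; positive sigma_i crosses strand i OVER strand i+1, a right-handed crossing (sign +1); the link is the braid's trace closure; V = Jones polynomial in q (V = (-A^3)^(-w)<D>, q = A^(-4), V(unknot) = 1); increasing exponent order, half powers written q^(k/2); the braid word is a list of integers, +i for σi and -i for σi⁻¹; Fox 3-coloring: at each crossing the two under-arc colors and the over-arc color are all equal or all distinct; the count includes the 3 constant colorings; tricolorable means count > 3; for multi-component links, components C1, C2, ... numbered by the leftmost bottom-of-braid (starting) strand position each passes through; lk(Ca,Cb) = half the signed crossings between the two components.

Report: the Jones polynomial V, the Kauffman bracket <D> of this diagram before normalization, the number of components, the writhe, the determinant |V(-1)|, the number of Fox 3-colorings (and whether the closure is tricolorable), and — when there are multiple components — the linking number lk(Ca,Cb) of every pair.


V(q) = q + q^3 - q^4
bracket: -A^-10 + A^-6 + A^2, w = +2
1 component, writhe +2, over 10 crossings
det 3, colorings 9 of 3^10 — tricolorable
observation: det 3 = |V(-1)|; divisible by 3, so tricolorable


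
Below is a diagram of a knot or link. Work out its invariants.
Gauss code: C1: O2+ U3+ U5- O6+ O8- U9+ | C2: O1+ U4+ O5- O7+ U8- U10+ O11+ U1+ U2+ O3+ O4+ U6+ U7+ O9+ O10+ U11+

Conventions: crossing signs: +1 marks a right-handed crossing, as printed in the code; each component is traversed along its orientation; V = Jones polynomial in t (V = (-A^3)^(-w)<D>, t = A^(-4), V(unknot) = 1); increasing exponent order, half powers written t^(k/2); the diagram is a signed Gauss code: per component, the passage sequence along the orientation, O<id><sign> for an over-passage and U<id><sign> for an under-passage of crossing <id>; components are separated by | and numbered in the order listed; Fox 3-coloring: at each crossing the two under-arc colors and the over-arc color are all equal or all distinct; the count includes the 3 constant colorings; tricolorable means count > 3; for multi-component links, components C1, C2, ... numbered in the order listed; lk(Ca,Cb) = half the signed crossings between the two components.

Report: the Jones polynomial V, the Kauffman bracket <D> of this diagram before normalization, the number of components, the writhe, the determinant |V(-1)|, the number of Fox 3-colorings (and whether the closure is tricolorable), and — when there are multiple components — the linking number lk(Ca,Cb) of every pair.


V(t) = -t^(5/2) - t^(7/2) - t^(11/2) + t^(13/2) - t^(15/2) + t^(17/2) - t^(19/2) + t^(21/2)
bracket: -A^-21 + A^-17 - A^-13 + A^-9 - A^-5 + A^-1 + A^7 + A^11, w = +7
2 components, writhe +7, over 11 crossings
lk(C1,C2) = +1
det 6, colorings 9 of 3^11 — tricolorable
observation: w = +7 shifts under R1 moves; the (-A^3)^(-7) factor cancels that in V


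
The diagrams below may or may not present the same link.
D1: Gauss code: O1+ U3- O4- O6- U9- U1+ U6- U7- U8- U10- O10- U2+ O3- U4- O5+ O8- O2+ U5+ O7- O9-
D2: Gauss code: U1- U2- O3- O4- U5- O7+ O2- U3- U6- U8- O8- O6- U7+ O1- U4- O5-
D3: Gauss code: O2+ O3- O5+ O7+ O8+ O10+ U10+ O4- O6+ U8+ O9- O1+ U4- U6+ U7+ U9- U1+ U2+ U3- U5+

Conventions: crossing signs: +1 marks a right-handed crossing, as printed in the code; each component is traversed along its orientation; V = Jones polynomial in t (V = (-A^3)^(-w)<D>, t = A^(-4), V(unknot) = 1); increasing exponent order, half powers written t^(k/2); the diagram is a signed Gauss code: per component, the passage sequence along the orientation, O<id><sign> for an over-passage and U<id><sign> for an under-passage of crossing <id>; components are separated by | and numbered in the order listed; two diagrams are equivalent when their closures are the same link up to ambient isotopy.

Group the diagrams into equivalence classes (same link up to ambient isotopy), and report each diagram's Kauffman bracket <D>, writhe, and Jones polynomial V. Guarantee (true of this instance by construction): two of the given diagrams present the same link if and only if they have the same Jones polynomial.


equivalence classes: {D1} | {D2} | {D3}
D1 (bracket A^-8 + 1 - A^4; 10 crossings at w = -4): V = -t^-4 + t^-3 + t^-1
D2 (bracket A^-14 - A^-10 + 2A^-6 - A^-2 + A^2 - A^6; 8 crossings at w = -6): V = -t^-6 + t^-5 - t^-4 + 2t^-3 - t^-2 + t^-1
V(D3) = 1  [10 crossings, <D> = A^12, w = +4]
key observation: 3 values of V(t) split the 3 diagrams


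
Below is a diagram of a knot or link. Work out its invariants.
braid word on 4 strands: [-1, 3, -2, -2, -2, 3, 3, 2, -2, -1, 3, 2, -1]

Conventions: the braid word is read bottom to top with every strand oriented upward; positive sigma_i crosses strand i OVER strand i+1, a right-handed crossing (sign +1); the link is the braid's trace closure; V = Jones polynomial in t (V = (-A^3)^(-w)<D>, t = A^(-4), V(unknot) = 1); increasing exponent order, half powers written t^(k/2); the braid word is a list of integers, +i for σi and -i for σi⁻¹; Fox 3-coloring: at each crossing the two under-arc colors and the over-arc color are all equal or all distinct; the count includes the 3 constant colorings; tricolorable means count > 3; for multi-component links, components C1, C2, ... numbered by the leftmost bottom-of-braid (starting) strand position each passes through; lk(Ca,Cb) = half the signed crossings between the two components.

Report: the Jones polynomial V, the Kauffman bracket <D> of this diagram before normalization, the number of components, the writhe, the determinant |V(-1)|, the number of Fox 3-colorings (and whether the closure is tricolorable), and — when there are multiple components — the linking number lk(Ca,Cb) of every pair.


V(t) = t^-6 - 2t^-5 + 2t^-4 - 3t^-3 + 4t^-2 - 3t^-1 + 3 - 2t + t^2
bracket: -A^-11 + 2A^-7 - 3A^-3 + 3A - 4A^5 + 3A^9 - 2A^13 + 2A^17 - A^21, w = -1
1 component, writhe -1, over 13 crossings
det 21, colorings 9 of 3^13 — tricolorable
observation: free reduction leaves σ1⁻¹ σ3 σ2⁻¹ σ2⁻¹ σ2⁻¹ σ3 σ3 σ1⁻¹ σ3 σ2 σ1⁻¹ of the original 13 letters


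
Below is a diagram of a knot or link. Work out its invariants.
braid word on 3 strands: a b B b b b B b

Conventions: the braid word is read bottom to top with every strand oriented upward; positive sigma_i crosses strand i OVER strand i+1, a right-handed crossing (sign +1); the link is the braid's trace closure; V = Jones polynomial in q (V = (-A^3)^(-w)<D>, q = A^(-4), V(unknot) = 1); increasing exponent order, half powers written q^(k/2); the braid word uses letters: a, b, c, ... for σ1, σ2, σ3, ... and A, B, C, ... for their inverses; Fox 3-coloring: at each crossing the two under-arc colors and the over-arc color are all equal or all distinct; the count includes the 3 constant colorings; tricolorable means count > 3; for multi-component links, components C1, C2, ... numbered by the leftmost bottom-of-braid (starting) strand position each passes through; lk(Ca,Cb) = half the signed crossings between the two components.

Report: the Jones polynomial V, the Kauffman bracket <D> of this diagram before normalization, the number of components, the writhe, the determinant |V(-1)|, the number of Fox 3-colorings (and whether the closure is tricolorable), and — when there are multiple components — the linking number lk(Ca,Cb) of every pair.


V(q) = q + q^3 - q^4
bracket: -A^-4 + 1 + A^8, w = +4
1 component, writhe +4, over 8 crossings
det 3, colorings 9 of 3^8 — tricolorable
observation: free reduction leaves σ1 σ2 σ2 σ2 of the original 8 letters


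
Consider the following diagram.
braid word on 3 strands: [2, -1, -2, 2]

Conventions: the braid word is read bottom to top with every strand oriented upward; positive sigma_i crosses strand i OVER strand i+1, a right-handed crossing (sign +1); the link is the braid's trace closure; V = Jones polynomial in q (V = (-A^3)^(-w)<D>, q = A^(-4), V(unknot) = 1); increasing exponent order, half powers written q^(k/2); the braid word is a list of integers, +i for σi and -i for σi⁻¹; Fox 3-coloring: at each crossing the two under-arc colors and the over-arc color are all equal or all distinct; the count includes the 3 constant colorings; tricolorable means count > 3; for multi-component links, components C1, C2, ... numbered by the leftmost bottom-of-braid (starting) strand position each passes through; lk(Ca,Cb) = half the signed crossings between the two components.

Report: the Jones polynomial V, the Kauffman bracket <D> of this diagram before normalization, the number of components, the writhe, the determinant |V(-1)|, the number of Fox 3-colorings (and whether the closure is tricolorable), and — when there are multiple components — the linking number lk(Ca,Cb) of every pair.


V = 1
<D> = 1 (w = 0)
1 component over 4 crossings, w = 0
3 Fox colorings among 3^4, |V(-1)| = 1: not tricolorable
why: w = 0 (over 4 crossings) is diagram-only; (-A^3)^(0) removes it from V


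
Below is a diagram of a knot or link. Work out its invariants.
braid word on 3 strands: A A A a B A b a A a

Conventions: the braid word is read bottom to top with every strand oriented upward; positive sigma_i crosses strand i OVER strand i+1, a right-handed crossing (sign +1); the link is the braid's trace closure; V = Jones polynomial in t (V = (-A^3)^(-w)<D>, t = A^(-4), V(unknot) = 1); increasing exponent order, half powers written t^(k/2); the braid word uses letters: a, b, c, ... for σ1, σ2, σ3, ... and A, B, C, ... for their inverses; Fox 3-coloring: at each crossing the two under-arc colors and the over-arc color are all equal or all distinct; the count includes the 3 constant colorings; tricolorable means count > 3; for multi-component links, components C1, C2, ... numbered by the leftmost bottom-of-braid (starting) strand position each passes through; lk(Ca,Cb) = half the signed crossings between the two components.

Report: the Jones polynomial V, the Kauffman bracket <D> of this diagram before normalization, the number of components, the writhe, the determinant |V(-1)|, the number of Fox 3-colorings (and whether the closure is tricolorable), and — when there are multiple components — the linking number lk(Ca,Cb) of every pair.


V = 1
<D> = A^-6 (w = -2)
1 component over 10 crossings, w = -2
3 Fox colorings among 3^10, |V(-1)| = 1: not tricolorable
why: det 1 = |V(-1)|; not divisible by 3, so not tricolorable


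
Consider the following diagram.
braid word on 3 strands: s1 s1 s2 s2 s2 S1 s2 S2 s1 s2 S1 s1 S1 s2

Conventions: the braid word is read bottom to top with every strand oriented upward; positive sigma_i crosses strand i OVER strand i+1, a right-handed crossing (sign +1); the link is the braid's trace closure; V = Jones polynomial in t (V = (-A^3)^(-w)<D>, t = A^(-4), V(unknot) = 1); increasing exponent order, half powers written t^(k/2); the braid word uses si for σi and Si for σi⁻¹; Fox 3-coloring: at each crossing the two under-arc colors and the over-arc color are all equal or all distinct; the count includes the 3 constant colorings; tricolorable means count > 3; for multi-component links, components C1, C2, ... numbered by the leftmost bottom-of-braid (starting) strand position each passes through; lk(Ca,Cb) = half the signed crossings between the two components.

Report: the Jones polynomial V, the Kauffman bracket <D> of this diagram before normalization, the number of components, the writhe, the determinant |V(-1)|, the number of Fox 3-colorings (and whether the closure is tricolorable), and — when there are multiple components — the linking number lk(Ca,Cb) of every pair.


Jones polynomial: V(t) = t^2 - t^3 + 2t^4 - 2t^5 + 3t^6 - 2t^7 + t^8 - t^9
<D> = -A^-18 + A^-14 - 2A^-10 + 3A^-6 - 2A^-2 + 2A^2 - A^6 + A^10; writhe +6
components 1, writhe +6 (14 crossings)
3-colorings: 3 of 3^14, det 13 — not tricolorable
note: V spans 7 powers of t: at least 7 crossings in any diagram


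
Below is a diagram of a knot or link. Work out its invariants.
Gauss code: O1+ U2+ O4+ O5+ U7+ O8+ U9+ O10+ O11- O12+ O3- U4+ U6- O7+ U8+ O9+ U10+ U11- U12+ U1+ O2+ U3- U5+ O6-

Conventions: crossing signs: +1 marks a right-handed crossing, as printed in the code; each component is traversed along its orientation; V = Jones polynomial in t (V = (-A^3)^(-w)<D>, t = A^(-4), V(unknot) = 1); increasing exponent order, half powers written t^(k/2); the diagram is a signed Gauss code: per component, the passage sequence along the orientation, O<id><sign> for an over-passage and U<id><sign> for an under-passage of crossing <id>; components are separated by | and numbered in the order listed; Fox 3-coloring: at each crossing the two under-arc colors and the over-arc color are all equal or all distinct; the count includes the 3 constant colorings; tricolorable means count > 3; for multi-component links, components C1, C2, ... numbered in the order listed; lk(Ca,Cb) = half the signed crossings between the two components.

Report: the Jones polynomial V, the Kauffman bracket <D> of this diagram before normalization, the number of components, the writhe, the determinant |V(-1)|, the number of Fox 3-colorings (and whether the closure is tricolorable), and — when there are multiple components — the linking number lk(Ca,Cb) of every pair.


Jones polynomial: V(t) = 2t^2 - 2t^3 + 4t^4 - 5t^5 + 5t^6 - 5t^7 + 3t^8 - 2t^9 + t^10
<D> = A^-22 - 2A^-18 + 3A^-14 - 5A^-10 + 5A^-6 - 5A^-2 + 4A^2 - 2A^6 + 2A^10; writhe +6
components 1, writhe +6 (12 crossings)
3-colorings: 3 of 3^12, det 29 — not tricolorable
note: w = +6 (over 12 crossings) is diagram-only; (-A^3)^(-6) removes it from V


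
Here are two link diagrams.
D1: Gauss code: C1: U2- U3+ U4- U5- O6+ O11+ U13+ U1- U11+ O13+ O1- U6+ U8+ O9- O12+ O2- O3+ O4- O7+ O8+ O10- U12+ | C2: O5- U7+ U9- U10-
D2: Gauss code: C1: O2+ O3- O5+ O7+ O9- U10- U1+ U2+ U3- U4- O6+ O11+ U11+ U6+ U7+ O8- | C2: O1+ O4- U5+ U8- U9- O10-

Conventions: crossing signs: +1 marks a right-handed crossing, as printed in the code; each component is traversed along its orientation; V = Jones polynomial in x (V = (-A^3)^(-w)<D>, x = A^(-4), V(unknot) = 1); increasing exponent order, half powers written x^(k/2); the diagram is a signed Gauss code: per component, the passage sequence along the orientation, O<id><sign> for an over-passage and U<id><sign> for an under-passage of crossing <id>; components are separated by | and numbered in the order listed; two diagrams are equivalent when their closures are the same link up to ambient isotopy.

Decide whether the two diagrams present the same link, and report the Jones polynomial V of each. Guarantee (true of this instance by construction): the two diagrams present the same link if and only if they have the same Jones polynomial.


equivalent: yes
D1 (bracket A^5 + A^13; 13 crossings at w = +1): V = -x^(-5/2) - x^(-1/2)
V(D2) = -x^(-5/2) - x^(-1/2)  [11 crossings, <D> = A^5 + A^13, w = +1]
observation: from 13 to 11 crossings by R-moves: one link, two diagrams


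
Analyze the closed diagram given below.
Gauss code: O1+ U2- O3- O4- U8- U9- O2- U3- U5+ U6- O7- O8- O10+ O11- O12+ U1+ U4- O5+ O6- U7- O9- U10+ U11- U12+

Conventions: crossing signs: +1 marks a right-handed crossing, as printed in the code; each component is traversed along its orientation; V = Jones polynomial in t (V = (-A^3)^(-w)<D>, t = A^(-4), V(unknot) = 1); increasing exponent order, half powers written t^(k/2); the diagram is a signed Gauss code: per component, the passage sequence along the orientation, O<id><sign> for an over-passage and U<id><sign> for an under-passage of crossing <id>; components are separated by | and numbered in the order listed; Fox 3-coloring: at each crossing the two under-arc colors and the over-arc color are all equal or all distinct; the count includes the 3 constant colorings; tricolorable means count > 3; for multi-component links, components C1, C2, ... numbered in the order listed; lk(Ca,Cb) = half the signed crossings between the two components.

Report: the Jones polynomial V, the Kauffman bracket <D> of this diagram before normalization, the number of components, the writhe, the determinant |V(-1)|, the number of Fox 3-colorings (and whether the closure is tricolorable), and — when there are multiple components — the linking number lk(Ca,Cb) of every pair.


Jones polynomial: V(t) = -t^-6 + t^-5 - t^-4 + 2t^-3 - t^-2 + t^-1
<D> = A^-8 - A^-4 + 2 - A^4 + A^8 - A^12; writhe -4
components 1, writhe -4 (12 crossings)
3-colorings: 3 of 3^12, det 7 — not tricolorable
note: the span of V is 5, forcing >= 5 crossings in any diagram


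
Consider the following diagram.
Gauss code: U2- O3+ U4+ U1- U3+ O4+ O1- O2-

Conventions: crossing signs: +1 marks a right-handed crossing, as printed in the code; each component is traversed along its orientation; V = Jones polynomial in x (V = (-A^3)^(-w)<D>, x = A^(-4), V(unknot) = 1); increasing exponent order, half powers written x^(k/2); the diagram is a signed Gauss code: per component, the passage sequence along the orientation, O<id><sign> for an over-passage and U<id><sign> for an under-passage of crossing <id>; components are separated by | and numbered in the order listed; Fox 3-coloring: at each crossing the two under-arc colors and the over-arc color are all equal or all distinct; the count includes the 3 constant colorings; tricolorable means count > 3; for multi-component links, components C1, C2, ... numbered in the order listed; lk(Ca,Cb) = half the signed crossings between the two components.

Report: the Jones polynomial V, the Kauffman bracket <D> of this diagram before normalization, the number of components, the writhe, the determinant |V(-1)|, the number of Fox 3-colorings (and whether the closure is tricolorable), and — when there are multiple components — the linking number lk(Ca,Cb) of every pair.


Jones polynomial: V(x) = 1
<D> = 1; writhe 0
components 1, writhe 0 (4 crossings)
3-colorings: 3 of 3^4, det 1 — not tricolorable
note: w = 0 (over 4 crossings) is diagram-only; (-A^3)^(0) removes it from V


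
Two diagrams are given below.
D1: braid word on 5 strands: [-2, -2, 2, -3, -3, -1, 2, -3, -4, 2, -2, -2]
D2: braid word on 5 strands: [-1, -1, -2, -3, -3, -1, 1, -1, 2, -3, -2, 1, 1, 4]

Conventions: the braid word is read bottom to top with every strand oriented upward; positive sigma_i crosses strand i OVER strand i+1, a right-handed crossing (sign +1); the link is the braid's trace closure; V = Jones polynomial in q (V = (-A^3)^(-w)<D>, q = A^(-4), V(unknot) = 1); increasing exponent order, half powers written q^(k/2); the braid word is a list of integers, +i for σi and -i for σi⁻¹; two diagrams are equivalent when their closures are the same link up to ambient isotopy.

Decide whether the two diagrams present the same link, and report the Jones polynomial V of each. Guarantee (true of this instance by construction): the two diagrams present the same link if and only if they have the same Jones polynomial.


equivalent: yes
V(D1) = -q^-6 + q^-5 - q^-4 + 2q^-3 - q^-2 + q^-1  (w -6, c 12, <D> = A^-14 - A^-10 + 2A^-6 - A^-2 + A^2 - A^6)
V(D2) = -q^-6 + q^-5 - q^-4 + 2q^-3 - q^-2 + q^-1  (w -4, c 14, <D> = A^-8 - A^-4 + 2 - A^4 + A^8 - A^12)
why: one V(q) for all 2 diagrams — one class (guaranteed)


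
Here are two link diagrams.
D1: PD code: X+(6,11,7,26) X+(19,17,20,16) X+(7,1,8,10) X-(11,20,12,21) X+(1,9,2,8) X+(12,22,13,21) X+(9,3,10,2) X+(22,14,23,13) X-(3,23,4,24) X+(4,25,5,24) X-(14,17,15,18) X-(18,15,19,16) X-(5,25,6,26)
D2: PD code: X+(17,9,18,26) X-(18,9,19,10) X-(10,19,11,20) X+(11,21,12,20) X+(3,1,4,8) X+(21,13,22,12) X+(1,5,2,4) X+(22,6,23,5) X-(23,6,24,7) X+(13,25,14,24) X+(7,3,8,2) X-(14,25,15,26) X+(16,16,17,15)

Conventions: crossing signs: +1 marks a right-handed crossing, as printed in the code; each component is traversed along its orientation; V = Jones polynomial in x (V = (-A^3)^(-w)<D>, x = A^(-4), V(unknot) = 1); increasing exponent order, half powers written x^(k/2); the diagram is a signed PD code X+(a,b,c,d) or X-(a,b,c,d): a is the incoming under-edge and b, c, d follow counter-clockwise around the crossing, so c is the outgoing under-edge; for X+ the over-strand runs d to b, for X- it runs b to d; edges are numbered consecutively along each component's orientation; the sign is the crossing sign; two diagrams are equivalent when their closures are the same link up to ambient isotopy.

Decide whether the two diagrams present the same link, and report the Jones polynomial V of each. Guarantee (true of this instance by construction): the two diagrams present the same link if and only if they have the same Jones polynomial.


equivalent: yes
D1 (bracket -A^-9 + A^-1 + A^3 + A^7; 13 crossings at w = +3): V = -x^(1/2) - x^(3/2) - x^(5/2) + x^(9/2)
D2 (bracket -A^-3 + A^5 + A^9 + A^13; 13 crossings at w = +5): V = -x^(1/2) - x^(3/2) - x^(5/2) + x^(9/2)
key observation: from 13 to 13 crossings by R-moves: one link, two diagrams


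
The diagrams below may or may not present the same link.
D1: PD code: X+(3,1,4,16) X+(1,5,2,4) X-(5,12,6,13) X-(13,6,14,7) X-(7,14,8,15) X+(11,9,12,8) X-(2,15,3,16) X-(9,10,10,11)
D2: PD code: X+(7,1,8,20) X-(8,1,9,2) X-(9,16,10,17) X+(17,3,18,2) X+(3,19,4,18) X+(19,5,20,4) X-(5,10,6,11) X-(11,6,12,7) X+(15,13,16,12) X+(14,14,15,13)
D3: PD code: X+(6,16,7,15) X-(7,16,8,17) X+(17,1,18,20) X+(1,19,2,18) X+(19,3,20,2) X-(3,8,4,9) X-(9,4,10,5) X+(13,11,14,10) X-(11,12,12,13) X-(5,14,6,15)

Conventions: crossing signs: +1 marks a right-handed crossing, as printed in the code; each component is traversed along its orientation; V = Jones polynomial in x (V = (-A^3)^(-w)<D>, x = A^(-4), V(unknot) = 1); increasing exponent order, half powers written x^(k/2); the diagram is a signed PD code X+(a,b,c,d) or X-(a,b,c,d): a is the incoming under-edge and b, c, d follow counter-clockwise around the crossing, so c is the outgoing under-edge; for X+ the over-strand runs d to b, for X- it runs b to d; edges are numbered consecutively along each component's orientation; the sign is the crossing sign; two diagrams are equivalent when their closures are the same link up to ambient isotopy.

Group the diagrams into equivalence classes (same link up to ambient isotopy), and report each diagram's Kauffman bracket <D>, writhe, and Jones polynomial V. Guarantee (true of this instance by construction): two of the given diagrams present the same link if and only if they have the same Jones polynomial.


classes: {D1} | {D2, D3}
V(D1) = -x^-4 + x^-3 + x^-1  [8 crossings, <D> = A^-2 + A^6 - A^10, w = -2]
V(D2) = -x^-3 + x^-2 - x^-1 + 3 - x + x^2 - x^3  [10 crossings, <D> = -A^-6 + A^-2 - A^2 + 3A^6 - A^10 + A^14 - A^18, w = +2]
V(D3) = -x^-3 + x^-2 - x^-1 + 3 - x + x^2 - x^3  [10 crossings, <D> = -A^-12 + A^-8 - A^-4 + 3 - A^4 + A^8 - A^12, w = 0]
note: V(x) takes 2 values over 3 diagrams, fixing the grouping


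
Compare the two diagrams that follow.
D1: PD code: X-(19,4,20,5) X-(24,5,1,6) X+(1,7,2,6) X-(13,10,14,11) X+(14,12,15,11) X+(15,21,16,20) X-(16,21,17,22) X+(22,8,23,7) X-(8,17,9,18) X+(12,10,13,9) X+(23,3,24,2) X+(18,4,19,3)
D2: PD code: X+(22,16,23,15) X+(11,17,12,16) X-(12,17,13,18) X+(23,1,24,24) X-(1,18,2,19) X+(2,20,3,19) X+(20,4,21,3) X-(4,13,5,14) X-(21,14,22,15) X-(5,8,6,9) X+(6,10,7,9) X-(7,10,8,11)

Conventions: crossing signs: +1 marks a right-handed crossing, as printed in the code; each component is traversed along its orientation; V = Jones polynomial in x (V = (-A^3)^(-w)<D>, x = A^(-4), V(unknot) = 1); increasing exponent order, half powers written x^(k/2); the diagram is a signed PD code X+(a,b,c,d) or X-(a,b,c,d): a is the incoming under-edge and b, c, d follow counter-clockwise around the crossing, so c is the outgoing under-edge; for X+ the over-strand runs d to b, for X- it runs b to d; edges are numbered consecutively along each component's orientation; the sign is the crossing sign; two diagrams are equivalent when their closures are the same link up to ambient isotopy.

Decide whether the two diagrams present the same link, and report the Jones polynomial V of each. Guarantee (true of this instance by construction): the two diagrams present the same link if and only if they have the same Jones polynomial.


same link: yes
V(D1) = 1  [12 crossings, <D> = A^6, w = +2]
V(D2) = 1  [12 crossings, <D> = 1, w = 0]
insight: one V(x) for all 2 diagrams — one class (guaranteed)
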